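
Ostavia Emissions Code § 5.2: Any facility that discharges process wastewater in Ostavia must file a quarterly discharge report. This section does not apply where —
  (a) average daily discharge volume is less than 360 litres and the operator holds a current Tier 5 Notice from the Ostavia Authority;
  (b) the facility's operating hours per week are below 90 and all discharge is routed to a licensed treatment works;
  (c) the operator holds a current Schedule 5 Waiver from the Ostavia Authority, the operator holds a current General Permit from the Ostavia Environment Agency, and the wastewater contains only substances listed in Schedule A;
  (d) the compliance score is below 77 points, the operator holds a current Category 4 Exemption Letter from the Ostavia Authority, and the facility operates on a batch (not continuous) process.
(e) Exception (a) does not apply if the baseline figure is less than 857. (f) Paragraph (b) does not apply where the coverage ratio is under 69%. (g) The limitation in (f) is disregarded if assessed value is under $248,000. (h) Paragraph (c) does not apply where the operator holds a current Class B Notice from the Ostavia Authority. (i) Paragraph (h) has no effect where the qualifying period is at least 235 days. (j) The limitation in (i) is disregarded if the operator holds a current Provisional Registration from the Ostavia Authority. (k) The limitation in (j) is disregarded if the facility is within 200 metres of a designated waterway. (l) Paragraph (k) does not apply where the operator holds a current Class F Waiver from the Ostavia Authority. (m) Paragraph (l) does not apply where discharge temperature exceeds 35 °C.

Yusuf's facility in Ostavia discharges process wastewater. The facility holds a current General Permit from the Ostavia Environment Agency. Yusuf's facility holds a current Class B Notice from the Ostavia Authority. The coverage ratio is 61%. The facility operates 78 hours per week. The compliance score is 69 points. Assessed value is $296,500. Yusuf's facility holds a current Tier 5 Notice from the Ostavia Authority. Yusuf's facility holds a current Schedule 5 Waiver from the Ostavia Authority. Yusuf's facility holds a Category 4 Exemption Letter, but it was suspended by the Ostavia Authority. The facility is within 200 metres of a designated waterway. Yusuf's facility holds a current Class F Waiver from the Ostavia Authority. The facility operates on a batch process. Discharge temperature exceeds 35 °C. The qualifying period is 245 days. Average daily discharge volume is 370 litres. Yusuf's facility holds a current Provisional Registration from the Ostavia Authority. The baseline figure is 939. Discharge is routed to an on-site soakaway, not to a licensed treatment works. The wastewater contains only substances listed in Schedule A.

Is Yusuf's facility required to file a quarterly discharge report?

Exception (a) does not apply: average daily discharge volume is 370 litres, not less than 360 litres.
Exception (b) fails — discharge is not routed to a licensed treatment works.
Exception (c) is satisfied on its face — a current Schedule 5 Waiver is held; a current General Permit is held; the wastewater is Schedule-A-only. Considering the limiting provisions: (h) would limit (c) — a current Class B Notice is held — but (i) sets (h) aside: (i) operates against (h): the qualifying period is 245 days, meeting the 235 days threshold. (j) would limit (i) — a current Provisional Registration is held — but (k) sets (j) aside: (k) is triggered — the facility is within 200 m of a designated waterway. (l) would limit (k) — a current Class F Waiver is held — but (m) sets (l) aside: (m) is triggered — discharge temperature exceeds 35 °C. So (c) applies.
Exception (d) fails — there is no Category 4 Exemption Letter in force.

No — exception (c) applies; Yusuf's facility is not required to file a quarterly discharge report.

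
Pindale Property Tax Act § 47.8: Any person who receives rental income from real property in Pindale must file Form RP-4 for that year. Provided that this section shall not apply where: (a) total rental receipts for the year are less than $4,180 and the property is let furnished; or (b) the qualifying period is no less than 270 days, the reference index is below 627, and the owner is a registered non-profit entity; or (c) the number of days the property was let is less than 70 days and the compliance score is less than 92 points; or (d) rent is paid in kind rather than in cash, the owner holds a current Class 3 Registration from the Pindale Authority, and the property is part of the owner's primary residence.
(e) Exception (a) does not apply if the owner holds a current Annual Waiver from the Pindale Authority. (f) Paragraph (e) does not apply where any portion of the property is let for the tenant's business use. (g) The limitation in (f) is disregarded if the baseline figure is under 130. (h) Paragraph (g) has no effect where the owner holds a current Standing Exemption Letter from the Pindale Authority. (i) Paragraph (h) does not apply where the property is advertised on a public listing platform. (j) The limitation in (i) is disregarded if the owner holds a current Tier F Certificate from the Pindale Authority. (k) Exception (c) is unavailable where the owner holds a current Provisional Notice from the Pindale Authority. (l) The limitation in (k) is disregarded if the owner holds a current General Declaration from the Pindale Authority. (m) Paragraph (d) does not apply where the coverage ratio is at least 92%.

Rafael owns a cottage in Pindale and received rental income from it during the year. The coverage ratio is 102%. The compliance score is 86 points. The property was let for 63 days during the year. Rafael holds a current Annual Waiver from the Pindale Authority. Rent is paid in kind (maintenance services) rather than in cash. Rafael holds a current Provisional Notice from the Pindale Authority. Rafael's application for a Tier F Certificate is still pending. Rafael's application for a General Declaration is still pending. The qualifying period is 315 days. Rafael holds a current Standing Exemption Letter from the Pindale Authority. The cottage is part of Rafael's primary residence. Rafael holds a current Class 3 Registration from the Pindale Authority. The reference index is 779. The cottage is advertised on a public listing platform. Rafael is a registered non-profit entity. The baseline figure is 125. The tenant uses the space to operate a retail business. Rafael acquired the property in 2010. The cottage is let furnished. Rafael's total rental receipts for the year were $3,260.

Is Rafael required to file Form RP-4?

Yes — Rafael must file Form RP-4.

Exception (a) is satisfied on its face — total rental receipts for the year are $3,260, less than the $4,180 limit; the property is let furnished. But: (e) operates against (a): a current Annual Waiver is held. (f) would limit (e) — the space is let for business use — but (g) sets (f) aside: (g) operates against (f): the baseline figure is 125, under the 130 limit. (h) would limit (g) — a current Standing Exemption Letter is held — but (i) sets (h) aside: (i) operates against (h): the property is publicly advertised. (j) is not engaged (there is no Tier F Certificate in force), so (i) stands. So (a) is unavailable.
Exception (b) fails — the reference index is 779, not below 627.
All of (c)'s requirements are met (the number of days the property was let is 63 days, less than the 70 days limit; the compliance score is 86 points, less than the 92 points limit). But: (k) operates against (c): a current Provisional Notice is held. (l) is not engaged (no current General Declaration is held), so (k) stands. So (c) is unavailable.
Exception (d) is satisfied on its face — rent is paid in kind; a current Class 3 Registration is held; the cottage is part of the primary residence. But: (m) is triggered — the coverage ratio is 102%, meeting the 92% threshold. So (d) is unavailable.
None of the exceptions is available; § 47.8 applies in full.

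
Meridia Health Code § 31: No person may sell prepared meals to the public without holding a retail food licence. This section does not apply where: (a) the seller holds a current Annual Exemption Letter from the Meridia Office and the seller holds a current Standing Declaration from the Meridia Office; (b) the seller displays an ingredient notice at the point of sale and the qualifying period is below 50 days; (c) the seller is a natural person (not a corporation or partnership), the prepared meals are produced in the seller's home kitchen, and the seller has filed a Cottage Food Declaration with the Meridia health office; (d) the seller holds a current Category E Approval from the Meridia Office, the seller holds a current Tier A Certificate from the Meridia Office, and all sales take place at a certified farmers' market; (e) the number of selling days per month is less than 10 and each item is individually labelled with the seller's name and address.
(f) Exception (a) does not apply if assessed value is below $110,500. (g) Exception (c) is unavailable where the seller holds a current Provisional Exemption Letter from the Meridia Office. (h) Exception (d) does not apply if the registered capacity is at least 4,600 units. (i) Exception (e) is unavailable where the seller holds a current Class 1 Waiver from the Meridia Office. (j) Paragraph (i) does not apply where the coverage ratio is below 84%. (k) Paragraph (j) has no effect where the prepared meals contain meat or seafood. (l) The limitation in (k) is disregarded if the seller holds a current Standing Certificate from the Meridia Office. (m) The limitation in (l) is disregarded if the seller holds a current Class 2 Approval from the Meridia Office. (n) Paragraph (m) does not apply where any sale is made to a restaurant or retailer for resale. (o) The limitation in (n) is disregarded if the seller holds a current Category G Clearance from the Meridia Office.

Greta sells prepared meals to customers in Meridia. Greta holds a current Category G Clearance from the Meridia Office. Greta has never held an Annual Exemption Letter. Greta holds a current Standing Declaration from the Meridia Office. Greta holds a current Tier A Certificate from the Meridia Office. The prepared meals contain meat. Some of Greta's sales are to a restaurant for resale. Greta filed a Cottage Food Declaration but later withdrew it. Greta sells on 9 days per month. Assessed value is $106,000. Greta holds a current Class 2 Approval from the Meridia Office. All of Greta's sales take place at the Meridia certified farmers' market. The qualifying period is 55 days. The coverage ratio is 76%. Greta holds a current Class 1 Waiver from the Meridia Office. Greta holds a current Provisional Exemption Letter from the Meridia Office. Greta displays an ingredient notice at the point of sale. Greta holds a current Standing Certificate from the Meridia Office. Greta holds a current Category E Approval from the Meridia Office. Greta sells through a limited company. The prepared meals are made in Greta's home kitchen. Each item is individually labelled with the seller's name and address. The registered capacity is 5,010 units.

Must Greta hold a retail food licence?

Yes — Greta must hold a retail food licence.

Exception (a) does not apply: there is no Annual Exemption Letter in force.
Exception (b) does not apply: the qualifying period is 55 days, not below 50 days.
Exception (c) fails — the seller operates through a limited company.
Exception (d) is satisfied on its face — a current Category E Approval is held; a current Tier A Certificate is held; all sales are at a certified farmers' market. But: (h) operates against (d): the registered capacity is 5,010 units, meeting the 4,600 units threshold. (d) is therefore removed.
All of (e)'s requirements are met (the number of selling days per month is 9, less than the 10 limit; items are individually labelled). However, paragraphs (i)–(o) must be considered: (i) operates — a current Class 1 Waiver is held. (j) is engaged (the coverage ratio is 76%, below the 84% limit), but is set aside by (k): (k) operates against (j): the prepared meals contain meat. (l) is triggered (a current Standing Certificate is held), but yields to (m): (m) is engaged — a current Class 2 Approval is held. (n) would limit (m) — some sales are to a restaurant for resale — but (o) sets (n) aside: (o) operates — a current Category G Clearance is held. So (e) is unavailable.
No exception displaces § 31.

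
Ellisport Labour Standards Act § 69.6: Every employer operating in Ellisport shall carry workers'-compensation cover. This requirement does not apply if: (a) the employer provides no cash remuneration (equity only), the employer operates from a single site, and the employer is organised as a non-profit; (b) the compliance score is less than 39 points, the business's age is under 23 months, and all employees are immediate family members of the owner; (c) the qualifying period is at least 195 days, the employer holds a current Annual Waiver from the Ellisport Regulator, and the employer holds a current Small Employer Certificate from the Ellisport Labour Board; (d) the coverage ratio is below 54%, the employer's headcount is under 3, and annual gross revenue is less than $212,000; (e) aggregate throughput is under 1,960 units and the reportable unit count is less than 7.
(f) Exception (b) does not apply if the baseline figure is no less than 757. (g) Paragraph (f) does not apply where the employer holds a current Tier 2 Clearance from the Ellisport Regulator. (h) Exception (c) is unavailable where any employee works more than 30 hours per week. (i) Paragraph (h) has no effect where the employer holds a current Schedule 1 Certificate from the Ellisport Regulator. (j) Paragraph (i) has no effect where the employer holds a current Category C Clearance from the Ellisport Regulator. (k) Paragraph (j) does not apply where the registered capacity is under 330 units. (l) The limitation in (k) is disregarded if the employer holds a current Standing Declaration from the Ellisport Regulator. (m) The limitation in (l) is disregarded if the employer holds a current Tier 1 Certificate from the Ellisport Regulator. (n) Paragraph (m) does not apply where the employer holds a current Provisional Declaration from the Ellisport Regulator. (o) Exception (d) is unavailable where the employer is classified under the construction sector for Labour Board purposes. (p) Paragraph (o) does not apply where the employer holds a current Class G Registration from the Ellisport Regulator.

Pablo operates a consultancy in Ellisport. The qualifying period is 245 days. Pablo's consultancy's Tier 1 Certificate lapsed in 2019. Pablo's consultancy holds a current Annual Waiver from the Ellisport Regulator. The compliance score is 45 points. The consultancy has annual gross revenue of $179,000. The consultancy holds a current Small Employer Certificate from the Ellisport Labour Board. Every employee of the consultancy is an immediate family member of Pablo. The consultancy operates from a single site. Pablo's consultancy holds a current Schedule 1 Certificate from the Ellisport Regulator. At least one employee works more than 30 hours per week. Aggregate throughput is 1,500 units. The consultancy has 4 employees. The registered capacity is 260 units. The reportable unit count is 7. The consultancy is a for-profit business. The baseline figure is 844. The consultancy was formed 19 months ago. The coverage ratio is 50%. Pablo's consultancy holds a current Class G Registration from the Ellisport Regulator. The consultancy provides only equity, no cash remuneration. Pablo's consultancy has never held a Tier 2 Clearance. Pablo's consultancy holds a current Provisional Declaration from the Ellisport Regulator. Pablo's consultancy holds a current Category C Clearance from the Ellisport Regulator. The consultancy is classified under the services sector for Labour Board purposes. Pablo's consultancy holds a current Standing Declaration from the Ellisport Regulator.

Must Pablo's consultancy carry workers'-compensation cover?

Exception (a) requires that the employer is organised as a non-profit; but the employer is for-profit, so (a) is unavailable.
Exception (b) requires that the compliance score is less than 39 points; but the compliance score is 45 points, not less than 39 points, so (b) is unavailable.
Exception (c) is satisfied on its face — the qualifying period is 245 days, meeting the 195 days threshold; a current Annual Waiver is held; a current Small Employer Certificate is held. Turning to paragraphs (h)–(n): (h) operates against (c): at least one employee exceeds 30 hours/week. (i) is triggered (a current Schedule 1 Certificate is held), but is overridden by (j): (j) operates against (i): a current Category C Clearance is held. (k) operates (the registered capacity is 260 units, under the 330 units limit), but is displaced by (l): (l) operates — a current Standing Declaration is held. (m) is not engaged (the Tier 1 Certificate is not current), so (l) stands. So (c) is unavailable.
Exception (d) requires that the employer's headcount is under 3; but the employer's headcount is 4, not under 3, so (d) is unavailable.
Exception (e) requires that the reportable unit count is less than 7; but the reportable unit count is 7, not less than 7, so (e) is unavailable.
None of the exceptions is available; § 69.6 applies in full.

Yes — Pablo's consultancy must carry workers'-compensation cover.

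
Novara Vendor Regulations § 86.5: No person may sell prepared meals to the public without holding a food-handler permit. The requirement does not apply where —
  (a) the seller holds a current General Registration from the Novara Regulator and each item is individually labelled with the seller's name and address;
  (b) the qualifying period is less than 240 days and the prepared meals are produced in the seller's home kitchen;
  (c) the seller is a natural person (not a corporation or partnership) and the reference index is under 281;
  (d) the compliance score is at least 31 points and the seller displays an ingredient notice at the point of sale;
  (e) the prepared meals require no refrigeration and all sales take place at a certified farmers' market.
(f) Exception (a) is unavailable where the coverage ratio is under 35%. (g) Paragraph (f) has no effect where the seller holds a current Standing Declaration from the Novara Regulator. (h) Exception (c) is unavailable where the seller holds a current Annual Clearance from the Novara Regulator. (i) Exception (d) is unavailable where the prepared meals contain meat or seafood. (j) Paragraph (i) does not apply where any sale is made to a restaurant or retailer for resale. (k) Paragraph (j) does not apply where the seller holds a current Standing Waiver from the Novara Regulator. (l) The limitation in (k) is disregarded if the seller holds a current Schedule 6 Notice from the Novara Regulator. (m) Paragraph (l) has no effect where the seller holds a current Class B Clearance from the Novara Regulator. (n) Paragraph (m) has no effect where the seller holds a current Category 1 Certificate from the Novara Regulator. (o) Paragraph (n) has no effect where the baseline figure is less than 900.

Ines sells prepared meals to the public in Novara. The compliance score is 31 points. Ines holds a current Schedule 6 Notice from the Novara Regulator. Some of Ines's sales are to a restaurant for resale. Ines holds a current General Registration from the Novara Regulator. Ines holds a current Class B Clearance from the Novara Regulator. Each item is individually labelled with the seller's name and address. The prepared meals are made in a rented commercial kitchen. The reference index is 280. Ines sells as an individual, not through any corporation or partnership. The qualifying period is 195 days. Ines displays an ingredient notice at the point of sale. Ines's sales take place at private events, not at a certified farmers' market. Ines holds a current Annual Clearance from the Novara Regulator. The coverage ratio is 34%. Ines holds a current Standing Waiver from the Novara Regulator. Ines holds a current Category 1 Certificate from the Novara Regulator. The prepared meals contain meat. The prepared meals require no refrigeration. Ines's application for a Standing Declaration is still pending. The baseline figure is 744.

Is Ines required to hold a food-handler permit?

Yes — Ines must hold a food-handler permit.

All of (a)'s requirements are met (a current General Registration is held; items are individually labelled). But: (f) applies — the coverage ratio is 34%, under the 35% limit. (g) is not engaged (the Standing Declaration is not current), so (f) stands. Exception (a) does not apply.
Exception (b) requires that the prepared meals are produced in the seller's home kitchen; but the prepared meals are made in a commercial kitchen, not a home kitchen, so (b) is unavailable.
Exception (c)'s conditions are all satisfied: the seller is a natural person; the reference index is 280, under the 281 limit. However, paragraph (h) must be considered: (h) operates — a current Annual Clearance is held. (c) is therefore removed.
Exception (d) is satisfied on its face — the compliance score is 31 points, meeting the 31 points threshold; an ingredient notice is displayed. However, paragraphs (i)–(o) must be considered: (i) is engaged — the prepared meals contain meat. (j) is engaged (some sales are to a restaurant for resale), but is displaced by (k): (k) applies — a current Standing Waiver is held. (l) would limit (k) — a current Schedule 6 Notice is held — but (m) sets (l) aside: (m) is engaged — a current Class B Clearance is held. (n) is engaged (a current Category 1 Certificate is held), but yields to (o): (o) operates against (n): the baseline figure is 744, less than the 900 limit. Exception (d) does not apply.
Exception (e) fails — sales are at private events, not a certified farmers' market.
None of the exceptions is available; § 86.5 applies in full.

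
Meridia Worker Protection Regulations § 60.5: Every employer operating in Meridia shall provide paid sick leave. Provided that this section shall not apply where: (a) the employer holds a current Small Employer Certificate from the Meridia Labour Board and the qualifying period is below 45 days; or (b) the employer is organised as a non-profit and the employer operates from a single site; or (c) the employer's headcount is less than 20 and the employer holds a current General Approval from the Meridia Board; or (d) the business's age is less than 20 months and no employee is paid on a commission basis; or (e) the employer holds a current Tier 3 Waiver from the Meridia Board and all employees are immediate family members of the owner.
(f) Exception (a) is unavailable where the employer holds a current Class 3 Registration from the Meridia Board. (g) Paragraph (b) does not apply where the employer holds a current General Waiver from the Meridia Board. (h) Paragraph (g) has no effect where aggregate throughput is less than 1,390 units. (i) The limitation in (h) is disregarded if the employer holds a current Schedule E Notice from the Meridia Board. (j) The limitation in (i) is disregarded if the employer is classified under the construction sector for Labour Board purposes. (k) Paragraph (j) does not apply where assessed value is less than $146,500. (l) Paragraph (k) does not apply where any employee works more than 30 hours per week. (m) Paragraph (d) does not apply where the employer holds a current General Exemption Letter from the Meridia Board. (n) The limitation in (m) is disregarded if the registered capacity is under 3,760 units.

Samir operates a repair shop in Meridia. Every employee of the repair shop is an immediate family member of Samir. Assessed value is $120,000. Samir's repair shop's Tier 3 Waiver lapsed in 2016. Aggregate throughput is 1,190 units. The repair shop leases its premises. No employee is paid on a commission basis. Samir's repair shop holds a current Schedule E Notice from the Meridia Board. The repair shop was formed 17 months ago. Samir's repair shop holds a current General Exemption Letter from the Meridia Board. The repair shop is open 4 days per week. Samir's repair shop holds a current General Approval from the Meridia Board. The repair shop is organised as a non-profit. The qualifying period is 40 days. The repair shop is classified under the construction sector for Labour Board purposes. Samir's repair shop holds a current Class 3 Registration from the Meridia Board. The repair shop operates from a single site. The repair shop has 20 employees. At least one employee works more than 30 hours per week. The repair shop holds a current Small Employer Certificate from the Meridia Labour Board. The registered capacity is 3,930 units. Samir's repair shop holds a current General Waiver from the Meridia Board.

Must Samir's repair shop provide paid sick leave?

No — exception (b) applies; Samir's repair shop is not required to provide paid sick leave.

All of (a)'s requirements are met (a current Small Employer Certificate is held; the qualifying period is 40 days, below the 45 days limit). But: (f) operates — a current Class 3 Registration is held. (a) is therefore removed.
Exception (b): the employer is a non-profit; the employer operates from a single site — every condition holds. As to paragraphs (g)–(l): (g) would limit (b) — a current General Waiver is held — but (h) sets (g) aside: (h) operates against (g): aggregate throughput is 1,190 units, less than the 1,390 units limit. (i) would limit (h) — a current Schedule E Notice is held — but (j) sets (i) aside: (j) operates — the repair shop is classified under the construction sector. (k) applies (assessed value is $120,000, less than the $146,500 limit), but is set aside by (l): (l) operates against (k): at least one employee exceeds 30 hours/week. (b) remains available.
Exception (c) requires that the employer's headcount is less than 20; but the employer's headcount is 20, not less than 20, so (c) is unavailable.
Exception (d) is satisfied on its face — the business's age is 17 months, less than the 20 months limit; no employee is paid on commission. However, paragraphs (m)–(n) must be considered: (m) operates against (d): a current General Exemption Letter is held. (n), which would lift (m), is inapplicable — the registered capacity is 3,930 units, not under 3,760 units. So (d) is unavailable.
Exception (e) does not apply: there is no Tier 3 Waiver in force.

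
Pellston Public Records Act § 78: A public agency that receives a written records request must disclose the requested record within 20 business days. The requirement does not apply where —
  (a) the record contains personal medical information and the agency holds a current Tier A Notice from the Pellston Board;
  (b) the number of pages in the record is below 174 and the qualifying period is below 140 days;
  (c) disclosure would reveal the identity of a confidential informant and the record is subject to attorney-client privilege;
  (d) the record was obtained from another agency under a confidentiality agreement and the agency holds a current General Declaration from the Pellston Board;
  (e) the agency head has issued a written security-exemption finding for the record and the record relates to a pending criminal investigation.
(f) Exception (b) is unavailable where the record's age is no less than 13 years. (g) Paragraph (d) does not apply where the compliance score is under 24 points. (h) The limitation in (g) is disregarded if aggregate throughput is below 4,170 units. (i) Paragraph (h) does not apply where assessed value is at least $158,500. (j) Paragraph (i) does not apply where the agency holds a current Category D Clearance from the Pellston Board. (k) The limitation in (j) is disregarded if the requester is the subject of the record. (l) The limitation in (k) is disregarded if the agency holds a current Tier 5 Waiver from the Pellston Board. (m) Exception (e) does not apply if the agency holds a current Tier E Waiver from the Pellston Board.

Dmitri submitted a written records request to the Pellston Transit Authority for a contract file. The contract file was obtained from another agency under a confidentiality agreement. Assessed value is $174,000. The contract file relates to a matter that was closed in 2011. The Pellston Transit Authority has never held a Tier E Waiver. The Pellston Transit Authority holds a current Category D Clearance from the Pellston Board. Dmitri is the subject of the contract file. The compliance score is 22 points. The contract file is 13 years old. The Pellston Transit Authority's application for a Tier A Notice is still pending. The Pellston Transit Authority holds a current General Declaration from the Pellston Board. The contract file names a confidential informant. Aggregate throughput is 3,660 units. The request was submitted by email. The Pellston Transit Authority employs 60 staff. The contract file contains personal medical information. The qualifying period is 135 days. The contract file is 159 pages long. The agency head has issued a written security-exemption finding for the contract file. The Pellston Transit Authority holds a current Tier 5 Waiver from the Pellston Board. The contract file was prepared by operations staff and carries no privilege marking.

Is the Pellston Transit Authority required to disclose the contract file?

Exception (a) requires that the agency holds a current Tier A Notice from the Pellston Board; but there is no Tier A Notice in force, so (a) is unavailable.
Exception (b) is satisfied on its face — the number of pages in the record is 159, below the 174 limit; the qualifying period is 135 days, below the 140 days limit. However, paragraph (f) must be considered: (f) operates against (b): the record's age is 13 years, meeting the 13 years threshold. Exception (b) does not apply.
Exception (c) fails — the contract file carries no privilege marking.
Exception (d): the contract file was obtained under a confidentiality agreement; a current General Declaration is held — every condition holds. As to paragraphs (g)–(l): (g) would limit (d) — the compliance score is 22 points, under the 24 points limit — but (h) sets (g) aside: (h) operates against (g): aggregate throughput is 3,660 units, below the 4,170 units limit. (i) would limit (h) — assessed value is $174,000, meeting the $158,500 threshold — but (j) sets (i) aside: (j) operates against (i): a current Category D Clearance is held. (k) would limit (j) — Dmitri is the subject of the contract file — but (l) sets (k) aside: (l) is engaged — a current Tier 5 Waiver is held. (d) remains available.
Exception (e) fails — the contract file relates to a closed matter.

No — exception (d) applies; the Pellston Transit Authority is not required to disclose the contract file.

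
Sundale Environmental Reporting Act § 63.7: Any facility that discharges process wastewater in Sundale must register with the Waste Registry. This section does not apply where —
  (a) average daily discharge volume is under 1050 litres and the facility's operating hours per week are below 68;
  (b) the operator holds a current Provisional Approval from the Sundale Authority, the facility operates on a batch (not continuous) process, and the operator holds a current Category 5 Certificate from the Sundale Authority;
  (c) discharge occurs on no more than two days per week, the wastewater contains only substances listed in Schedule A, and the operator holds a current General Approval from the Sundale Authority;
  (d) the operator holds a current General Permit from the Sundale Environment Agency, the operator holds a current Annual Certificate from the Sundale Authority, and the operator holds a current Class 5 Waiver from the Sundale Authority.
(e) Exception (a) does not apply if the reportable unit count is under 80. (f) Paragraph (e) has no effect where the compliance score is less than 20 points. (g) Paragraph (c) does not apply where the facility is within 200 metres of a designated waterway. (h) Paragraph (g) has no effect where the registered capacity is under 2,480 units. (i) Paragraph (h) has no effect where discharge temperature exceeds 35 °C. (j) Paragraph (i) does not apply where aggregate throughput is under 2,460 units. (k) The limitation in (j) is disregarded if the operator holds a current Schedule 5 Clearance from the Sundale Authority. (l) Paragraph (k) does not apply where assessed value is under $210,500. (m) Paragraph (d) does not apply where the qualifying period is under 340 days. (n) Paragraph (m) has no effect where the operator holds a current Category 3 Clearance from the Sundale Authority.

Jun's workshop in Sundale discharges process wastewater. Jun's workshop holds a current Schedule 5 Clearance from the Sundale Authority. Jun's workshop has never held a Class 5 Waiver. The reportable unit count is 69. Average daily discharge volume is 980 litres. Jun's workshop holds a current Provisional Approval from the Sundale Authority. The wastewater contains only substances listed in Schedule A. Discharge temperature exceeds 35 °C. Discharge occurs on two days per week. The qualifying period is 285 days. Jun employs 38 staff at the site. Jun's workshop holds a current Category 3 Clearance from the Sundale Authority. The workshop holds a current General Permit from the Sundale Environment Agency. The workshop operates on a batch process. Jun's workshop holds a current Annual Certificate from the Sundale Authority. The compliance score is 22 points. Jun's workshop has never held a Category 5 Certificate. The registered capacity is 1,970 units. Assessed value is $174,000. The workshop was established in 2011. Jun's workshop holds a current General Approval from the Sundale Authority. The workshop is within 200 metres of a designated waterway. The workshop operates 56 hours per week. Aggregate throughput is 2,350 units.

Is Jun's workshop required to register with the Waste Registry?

No — exception (c) applies; Jun's workshop is not required to register with the Waste Registry.

Exception (a): average daily discharge volume is 980 litres, under the 1050 litres limit; the facility's operating hours per week are 56, below the 68 limit — every condition holds. But applying paragraphs (e)–(f): (e) operates — the reportable unit count is 69, under the 80 limit. (f), which would lift (e), is inapplicable — the compliance score is 22 points, not less than 20 points. Exception (a) does not apply.
Exception (b) fails — the Category 5 Certificate is not current.
All of (c)'s requirements are met (discharge occurs on no more than two days per week; the wastewater is Schedule-A-only; a current General Approval is held). Considering the limiting provisions: (g) would limit (c) — the workshop is within 200 m of a designated waterway — but (h) sets (g) aside: (h) applies — the registered capacity is 1,970 units, under the 2,480 units limit. (i) would limit (h) — discharge temperature exceeds 35 °C — but (j) sets (i) aside: (j) is triggered — aggregate throughput is 2,350 units, under the 2,460 units limit. (k) is engaged (a current Schedule 5 Clearance is held), but yields to (l): (l) operates against (k): assessed value is $174,000, under the $210,500 limit. (c) remains available.
Exception (d) fails — no current Class 5 Waiver is held.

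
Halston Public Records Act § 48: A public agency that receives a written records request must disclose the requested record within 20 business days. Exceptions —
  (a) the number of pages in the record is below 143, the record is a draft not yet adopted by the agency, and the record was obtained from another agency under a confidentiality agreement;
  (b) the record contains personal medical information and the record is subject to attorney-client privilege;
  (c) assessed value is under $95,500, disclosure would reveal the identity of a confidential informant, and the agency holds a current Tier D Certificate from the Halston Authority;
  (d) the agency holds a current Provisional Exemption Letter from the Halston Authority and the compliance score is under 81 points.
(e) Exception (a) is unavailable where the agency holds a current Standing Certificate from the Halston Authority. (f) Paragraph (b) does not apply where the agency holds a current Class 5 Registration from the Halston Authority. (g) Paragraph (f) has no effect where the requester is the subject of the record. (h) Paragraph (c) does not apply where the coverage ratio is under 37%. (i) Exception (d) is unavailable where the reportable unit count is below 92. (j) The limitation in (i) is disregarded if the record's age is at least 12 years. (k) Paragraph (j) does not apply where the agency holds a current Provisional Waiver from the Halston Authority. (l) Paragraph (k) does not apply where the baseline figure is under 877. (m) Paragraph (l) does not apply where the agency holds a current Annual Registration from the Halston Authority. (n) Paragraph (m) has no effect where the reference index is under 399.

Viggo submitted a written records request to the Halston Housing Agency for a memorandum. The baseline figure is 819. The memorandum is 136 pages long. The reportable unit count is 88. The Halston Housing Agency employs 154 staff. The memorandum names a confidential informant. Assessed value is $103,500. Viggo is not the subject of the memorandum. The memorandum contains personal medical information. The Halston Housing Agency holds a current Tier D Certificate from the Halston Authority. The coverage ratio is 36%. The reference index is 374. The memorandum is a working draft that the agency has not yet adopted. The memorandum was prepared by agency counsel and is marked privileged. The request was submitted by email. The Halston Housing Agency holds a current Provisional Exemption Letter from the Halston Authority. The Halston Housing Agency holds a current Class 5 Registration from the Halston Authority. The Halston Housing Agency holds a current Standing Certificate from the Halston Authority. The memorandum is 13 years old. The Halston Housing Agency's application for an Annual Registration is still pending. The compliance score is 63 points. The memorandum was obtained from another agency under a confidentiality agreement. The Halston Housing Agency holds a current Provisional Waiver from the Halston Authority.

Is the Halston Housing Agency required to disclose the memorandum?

Exception (a): the number of pages in the record is 136, below the 143 limit; the memorandum is an unadopted draft; the memorandum was obtained under a confidentiality agreement — every condition holds. But: (e) operates — a current Standing Certificate is held. (a) is therefore removed.
Exception (b) is satisfied on its face — the memorandum contains personal medical information; the memorandum is privileged. However, paragraphs (f)–(g) must be considered: (f) operates against (b): a current Class 5 Registration is held. (g) is inapplicable (Viggo is not the subject of the memorandum), so (f) stands. So (b) is unavailable.
Exception (c) fails — assessed value is $103,500, not under $95,500.
Exception (d)'s conditions are all satisfied: a current Provisional Exemption Letter is held; the compliance score is 63 points, under the 81 points limit. Considering the limiting provisions: (i) is triggered (the reportable unit count is 88, below the 92 limit), but is itself disapplied by (j): (j) operates against (i): the record's age is 13 years, meeting the 12 years threshold. (k) is engaged (a current Provisional Waiver is held), but is displaced by (l): (l) operates against (k): the baseline figure is 819, under the 877 limit. (m), which would lift (l), is inapplicable — the Annual Registration is not current. So (d) applies.

No — exception (d) applies; the Halston Housing Agency is not required to disclose the memorandum.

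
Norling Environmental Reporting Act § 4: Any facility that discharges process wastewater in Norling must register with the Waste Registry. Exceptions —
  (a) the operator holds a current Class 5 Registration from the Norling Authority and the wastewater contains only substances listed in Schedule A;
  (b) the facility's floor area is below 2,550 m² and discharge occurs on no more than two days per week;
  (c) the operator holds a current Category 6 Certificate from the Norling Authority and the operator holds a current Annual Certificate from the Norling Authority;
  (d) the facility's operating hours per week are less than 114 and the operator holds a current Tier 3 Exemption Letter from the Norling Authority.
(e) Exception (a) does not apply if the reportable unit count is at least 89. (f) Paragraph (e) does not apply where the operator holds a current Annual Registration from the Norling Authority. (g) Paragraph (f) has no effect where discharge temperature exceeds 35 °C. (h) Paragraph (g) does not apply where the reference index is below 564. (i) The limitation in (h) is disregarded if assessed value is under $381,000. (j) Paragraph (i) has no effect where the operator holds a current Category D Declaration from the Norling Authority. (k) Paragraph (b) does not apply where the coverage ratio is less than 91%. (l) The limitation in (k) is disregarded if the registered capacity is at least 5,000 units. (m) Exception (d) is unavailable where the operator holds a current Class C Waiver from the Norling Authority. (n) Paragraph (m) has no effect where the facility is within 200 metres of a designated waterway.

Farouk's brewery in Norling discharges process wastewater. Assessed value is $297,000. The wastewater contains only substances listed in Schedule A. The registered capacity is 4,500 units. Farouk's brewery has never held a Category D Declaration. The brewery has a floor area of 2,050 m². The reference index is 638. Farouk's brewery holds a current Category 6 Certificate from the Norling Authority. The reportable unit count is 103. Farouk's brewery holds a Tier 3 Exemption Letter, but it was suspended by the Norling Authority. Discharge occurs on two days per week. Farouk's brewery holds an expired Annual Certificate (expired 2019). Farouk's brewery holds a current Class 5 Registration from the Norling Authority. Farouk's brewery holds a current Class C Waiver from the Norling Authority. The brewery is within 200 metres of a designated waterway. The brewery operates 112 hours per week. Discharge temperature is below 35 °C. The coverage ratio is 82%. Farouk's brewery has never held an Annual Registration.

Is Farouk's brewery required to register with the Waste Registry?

Exception (a) is satisfied on its face — a current Class 5 Registration is held; the wastewater is Schedule-A-only. But: (e) operates — the reportable unit count is 103, meeting the 89 threshold. (f), which would lift (e), is not triggered — no current Annual Registration is held. (a) is therefore removed.
Exception (b)'s conditions are all satisfied: the facility's floor area is 2,050 m², below the 2,550 m² limit; discharge occurs on no more than two days per week. But applying paragraphs (k)–(l): (k) applies — the coverage ratio is 82%, less than the 91% limit. (l), which would lift (k), is inapplicable — the registered capacity is 4,500 units, short of 5,000 units. (b) is therefore removed.
Exception (c) does not apply: the Annual Certificate is not current.
Exception (d) fails — there is no Tier 3 Exemption Letter in force.
No exception applies. The general rule governs.

Yes — Farouk's brewery must register with the Waste Registry.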